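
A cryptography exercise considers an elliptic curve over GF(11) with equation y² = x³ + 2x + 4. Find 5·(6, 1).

Write G = (6, 1).
Double-and-add on 5 = (101)₂. Start with G = (6, 1) for the leading 1-bit.
double: tangent at (6, 1): λ = (3·6² + 2)/(2·1) ≡ 0/2. 2⁻¹ ≡ 6 (mod 11) since 2·6 = 12 ≡ 1, so λ ≡ 0·6 ≡ 0.
  x = λ² - 6 - 6 = 0 - 12 ≡ 10; y = λ·(6 - 10) - 1 ≡ 10. → (10, 10)
double: tangent at (10, 10): λ = (3·10² + 2)/(2·10) ≡ 5/9. 9⁻¹ ≡ 5 (mod 11), so λ ≡ 5·5 ≡ 3.
  x = λ² - 10 - 10 = 9 - 20 ≡ 0; y = λ·(10 - 0) - 10 ≡ 9. → (0, 9)
add G: (0, 9) + (6, 1). λ = (1 - 9)/(6 - 0) ≡ 3/6 mod 11. 6⁻¹ ≡ 2 (mod 11), so λ ≡ 6.
  x = λ² - 0 - 6 = 36 - 6 ≡ 8; y = λ·(0 - 8) - 9 ≡ 9. → (8, 9)

(8, 9)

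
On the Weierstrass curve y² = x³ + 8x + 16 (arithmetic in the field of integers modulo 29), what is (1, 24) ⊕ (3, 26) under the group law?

(1, 24) + (3, 26). λ = (26 - 24)/(3 - 1) ≡ 2/2 mod 29. 2⁻¹ ≡ 15 (mod 29), so λ ≡ 1.
  x = λ² - 1 - 3 = 1 - 4 ≡ 26; y = λ·(1 - 26) - 24 ≡ 9. → (26, 9)

(26, 9)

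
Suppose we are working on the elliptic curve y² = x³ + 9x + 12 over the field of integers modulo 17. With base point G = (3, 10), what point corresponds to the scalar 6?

(16, 11)

Repeated addition: build up to 6G.
2G: tangent at (3, 10): λ = (3·3² + 9)/(2·10) ≡ 2/3. 3⁻¹ ≡ 6 (mod 17), so λ ≡ 2·6 ≡ 12.
  x = λ² - 3 - 3 = 144 - 6 ≡ 2; y = λ·(3 - 2) - 10 ≡ 2. → (2, 2)
3G: (2, 2) + (3, 10). λ = (10 - 2)/(3 - 2) ≡ 8/1 mod 17. 1⁻¹ ≡ 1 (mod 17), so λ ≡ 8.
  x = λ² - 2 - 3 = 64 - 5 ≡ 8; y = λ·(2 - 8) - 2 ≡ 1. → (8, 1)
4G: (8, 1) + (3, 10). λ = (10 - 1)/(3 - 8) ≡ 9/12 mod 17. 12⁻¹ ≡ 10 (mod 17), so λ ≡ 5.
  x = λ² - 8 - 3 = 25 - 11 ≡ 14; y = λ·(8 - 14) - 1 ≡ 3. → (14, 3)
5G: (14, 3) + (3, 10). λ = (10 - 3)/(3 - 14) ≡ 7/6 mod 17. 6⁻¹ ≡ 3 (mod 17), so λ ≡ 4.
  x = λ² - 14 - 3 = 16 - 17 ≡ 16; y = λ·(14 - 16) - 3 ≡ 6. → (16, 6)
6G: (16, 6) + (3, 10). λ = (10 - 6)/(3 - 16) ≡ 4/4 mod 17. 4⁻¹ ≡ 13 (mod 17) since 4·13 = 52 ≡ 1, so λ ≡ 1.
  x = λ² - 16 - 3 = 1 - 19 ≡ 16; y = λ·(16 - 16) - 6 ≡ 11. → (16, 11)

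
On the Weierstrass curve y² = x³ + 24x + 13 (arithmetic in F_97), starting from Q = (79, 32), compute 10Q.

Repeated addition: build up to 10Q.
2Q: tangent at (79, 32): λ = (3·79² + 24)/(2·32) ≡ 26/64. 64⁻¹ ≡ 47 (mod 97) since 64·47 = 3008 ≡ 1, so λ ≡ 26·47 ≡ 58.
  x = λ² - 79 - 79 = 3364 - 158 ≡ 5; y = λ·(79 - 5) - 32 ≡ 89. → (5, 89)
3Q: (5, 89) + (79, 32). λ = (32 - 89)/(79 - 5) ≡ 40/74 mod 97. 74⁻¹ ≡ 59 (mod 97) since 74·59 = 4366 ≡ 1, so λ ≡ 32.
  x = λ² - 5 - 79 = 1024 - 84 ≡ 67; y = λ·(5 - 67) - 89 ≡ 61. → (67, 61)
4Q: (67, 61) + (79, 32). λ = (32 - 61)/(79 - 67) ≡ 68/12 mod 97. 12⁻¹ ≡ 89 (mod 97), so λ ≡ 38.
  x = λ² - 67 - 79 = 1444 - 146 ≡ 37; y = λ·(67 - 37) - 61 ≡ 12. → (37, 12)
5Q: (37, 12) + (79, 32). λ = (32 - 12)/(79 - 37) ≡ 20/42 mod 97. 42⁻¹ ≡ 67 (mod 97) since 42·67 = 2814 ≡ 1, so λ ≡ 79.
  x = λ² - 37 - 79 = 6241 - 116 ≡ 14; y = λ·(37 - 14) - 12 ≡ 59. → (14, 59)
6Q: (14, 59) + (79, 32). λ = (32 - 59)/(79 - 14) ≡ 70/65 mod 97. 65⁻¹ ≡ 3 (mod 97), so λ ≡ 16.
  x = λ² - 14 - 79 = 256 - 93 ≡ 66; y = λ·(14 - 66) - 59 ≡ 79. → (66, 79)
7Q: (66, 79) + (79, 32). λ = (32 - 79)/(79 - 66) ≡ 50/13 mod 97. 13⁻¹ ≡ 15 (mod 97) since 13·15 = 195 ≡ 1, so λ ≡ 71.
  x = λ² - 66 - 79 = 5041 - 145 ≡ 46; y = λ·(66 - 46) - 79 ≡ 80. → (46, 80)
8Q: (46, 80) + (79, 32). λ = (32 - 80)/(79 - 46) ≡ 49/33 mod 97. 33⁻¹ ≡ 50 (mod 97), so λ ≡ 25.
  x = λ² - 46 - 79 = 625 - 125 ≡ 15; y = λ·(46 - 15) - 80 ≡ 16. → (15, 16)
9Q: (15, 16) + (79, 32). λ = (32 - 16)/(79 - 15) ≡ 16/64 mod 97. 64⁻¹ ≡ 47 (mod 97) since 64·47 = 3008 ≡ 1, so λ ≡ 73.
  x = λ² - 15 - 79 = 5329 - 94 ≡ 94; y = λ·(15 - 94) - 16 ≡ 37. → (94, 37)
10Q: (94, 37) + (79, 32). λ = (32 - 37)/(79 - 94) ≡ 92/82 mod 97. 82⁻¹ ≡ 84 (mod 97), so λ ≡ 65.
  x = λ² - 94 - 79 = 4225 - 173 ≡ 75; y = λ·(94 - 75) - 37 ≡ 34. → (75, 34)

(75, 34)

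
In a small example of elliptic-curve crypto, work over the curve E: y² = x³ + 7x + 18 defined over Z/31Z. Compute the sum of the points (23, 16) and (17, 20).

(23, 16) + (17, 20). λ = (20 - 16)/(17 - 23) ≡ 4/25 mod 31. 25⁻¹ ≡ 5 (mod 31) since 25·5 = 125 ≡ 1, so λ ≡ 20.
  x = λ² - 23 - 17 = 400 - 40 ≡ 19; y = λ·(23 - 19) - 16 ≡ 2. → (19, 2)

(19, 2)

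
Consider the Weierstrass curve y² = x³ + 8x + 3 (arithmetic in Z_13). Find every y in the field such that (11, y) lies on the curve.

x³ + 8x + 3 = 1422 ≡ 5 (mod 13).
5 is a non-residue mod 13; no y exists.

none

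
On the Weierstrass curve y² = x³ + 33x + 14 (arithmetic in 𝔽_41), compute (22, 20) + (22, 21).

O

The two points share x = 22 and their y-coordinates satisfy 20 + 21 ≡ 0 (mod 41), so they are inverses. Their sum is the point at infinity.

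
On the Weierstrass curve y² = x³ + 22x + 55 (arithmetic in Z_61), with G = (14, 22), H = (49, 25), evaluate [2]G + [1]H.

(36, 17)

First 2G:
Repeated addition: build up to 2G.
2G: tangent at (14, 22): λ = (3·14² + 22)/(2·22) ≡ 0/44. 44⁻¹ ≡ 43 (mod 61) since 44·43 = 1892 ≡ 1, so λ ≡ 0·43 ≡ 0.
  x = λ² - 14 - 14 = 0 - 28 ≡ 33; y = λ·(14 - 33) - 22 ≡ 39. → (33, 39)
2G = (33, 39).
Finally 2G + H:
(33, 39) + (49, 25). λ = (25 - 39)/(49 - 33) ≡ 47/16 mod 61. 16⁻¹ ≡ 42 (mod 61), so λ ≡ 22.
  x = λ² - 33 - 49 = 484 - 82 ≡ 36; y = λ·(33 - 36) - 39 ≡ 17. → (36, 17)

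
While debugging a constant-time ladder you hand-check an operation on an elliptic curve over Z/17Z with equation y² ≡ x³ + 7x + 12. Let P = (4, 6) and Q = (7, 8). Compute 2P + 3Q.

First 2P:
Repeated addition: build up to 2P.
2P: tangent at (4, 6): λ = (3·4² + 7)/(2·6) ≡ 4/12. 12⁻¹ ≡ 10 (mod 17) since 12·10 = 120 ≡ 1, so λ ≡ 4·10 ≡ 6.
  x = λ² - 4 - 4 = 36 - 8 ≡ 11; y = λ·(4 - 11) - 6 ≡ 3. → (11, 3)
2P = (11, 3).
Next 3Q:
Repeated addition: build up to 3Q.
2Q: tangent at (7, 8): λ = (3·7² + 7)/(2·8) ≡ 1/16. 16⁻¹ ≡ 16 (mod 17) since 16·16 = 256 ≡ 1, so λ ≡ 1·16 ≡ 16.
  x = λ² - 7 - 7 = 256 - 14 ≡ 4; y = λ·(7 - 4) - 8 ≡ 6. → (4, 6)
3Q: (4, 6) + (7, 8). λ = (8 - 6)/(7 - 4) ≡ 2/3 mod 17. 3⁻¹ ≡ 6 (mod 17), so λ ≡ 12.
  x = λ² - 4 - 7 = 144 - 11 ≡ 14; y = λ·(4 - 14) - 6 ≡ 10. → (14, 10)
3Q = (14, 10).
Finally 2P + 3Q:
(11, 3) + (14, 10). λ = (10 - 3)/(14 - 11) ≡ 7/3 mod 17. 3⁻¹ ≡ 6 (mod 17), so λ ≡ 8.
  x = λ² - 11 - 14 = 64 - 25 ≡ 5; y = λ·(11 - 5) - 3 ≡ 11. → (5, 11)

(5, 11)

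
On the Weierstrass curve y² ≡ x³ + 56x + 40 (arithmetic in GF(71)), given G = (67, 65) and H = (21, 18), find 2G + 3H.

(6, 33)

First 2G:
Repeated addition: build up to 2G.
2G: tangent at (67, 65): λ = (3·67² + 56)/(2·65) ≡ 33/59. 59⁻¹ ≡ 65 (mod 71), so λ ≡ 33·65 ≡ 15.
  x = λ² - 67 - 67 = 225 - 134 ≡ 20; y = λ·(67 - 20) - 65 ≡ 1. → (20, 1)
2G = (20, 1).
Next 3H:
Repeated addition: build up to 3H.
2H: tangent at (21, 18): λ = (3·21² + 56)/(2·18) ≡ 30/36. 36⁻¹ ≡ 2 (mod 71) since 36·2 = 72 ≡ 1, so λ ≡ 30·2 ≡ 60.
  x = λ² - 21 - 21 = 3600 - 42 ≡ 8; y = λ·(21 - 8) - 18 ≡ 52. → (8, 52)
3H: (8, 52) + (21, 18). λ = (18 - 52)/(21 - 8) ≡ 37/13 mod 71. 13⁻¹ ≡ 11 (mod 71), so λ ≡ 52.
  x = λ² - 8 - 21 = 2704 - 29 ≡ 48; y = λ·(8 - 48) - 52 ≡ 69. → (48, 69)
3H = (48, 69).
Finally 2G + 3H:
(20, 1) + (48, 69). λ = (69 - 1)/(48 - 20) ≡ 68/28 mod 71. 28⁻¹ ≡ 33 (mod 71) since 28·33 = 924 ≡ 1, so λ ≡ 43.
  x = λ² - 20 - 48 = 1849 - 68 ≡ 6; y = λ·(20 - 6) - 1 ≡ 33. → (6, 33)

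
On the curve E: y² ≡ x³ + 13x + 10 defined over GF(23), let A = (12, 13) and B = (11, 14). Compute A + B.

(12, 13) + (11, 14). λ = (14 - 13)/(11 - 12) ≡ 1/22 mod 23. 22⁻¹ ≡ 22 (mod 23) since 22·22 = 484 ≡ 1, so λ ≡ 22.
  x = λ² - 12 - 11 = 484 - 23 ≡ 1; y = λ·(12 - 1) - 13 ≡ 22. → (1, 22)

(1, 22)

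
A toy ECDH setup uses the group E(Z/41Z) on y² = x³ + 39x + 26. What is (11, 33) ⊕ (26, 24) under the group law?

(6, 5)

(11, 33) + (26, 24). λ = (24 - 33)/(26 - 11) ≡ 32/15 mod 41. 15⁻¹ ≡ 11 (mod 41) since 15·11 = 165 ≡ 1, so λ ≡ 24.
  x = λ² - 11 - 26 = 576 - 37 ≡ 6; y = λ·(11 - 6) - 33 ≡ 5. → (6, 5)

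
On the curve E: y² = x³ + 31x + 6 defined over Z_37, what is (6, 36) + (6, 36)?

(36, 14)

tangent at (6, 36): λ = (3·6² + 31)/(2·36) ≡ 28/35. 35⁻¹ ≡ 18 (mod 37), so λ ≡ 28·18 ≡ 23.
  x = λ² - 6 - 6 = 529 - 12 ≡ 36; y = λ·(6 - 36) - 36 ≡ 14. → (36, 14)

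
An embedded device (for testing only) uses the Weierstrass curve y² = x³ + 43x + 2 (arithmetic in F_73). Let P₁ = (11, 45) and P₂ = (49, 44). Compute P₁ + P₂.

(54, 8)

(11, 45) + (49, 44). λ = (44 - 45)/(49 - 11) ≡ 72/38 mod 73. 38⁻¹ ≡ 25 (mod 73) since 38·25 = 950 ≡ 1, so λ ≡ 48.
  x = λ² - 11 - 49 = 2304 - 60 ≡ 54; y = λ·(11 - 54) - 45 ≡ 8. → (54, 8)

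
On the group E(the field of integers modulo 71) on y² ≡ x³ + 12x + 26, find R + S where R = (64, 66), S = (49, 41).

(16, 14)

(64, 66) + (49, 41). λ = (41 - 66)/(49 - 64) ≡ 46/56 mod 71. 56⁻¹ ≡ 52 (mod 71), so λ ≡ 49.
  x = λ² - 64 - 49 = 2401 - 113 ≡ 16; y = λ·(64 - 16) - 66 ≡ 14. → (16, 14)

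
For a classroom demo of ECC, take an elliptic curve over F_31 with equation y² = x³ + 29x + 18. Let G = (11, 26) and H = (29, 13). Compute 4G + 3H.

First 4G:
Repeated addition: build up to 4G.
2G: tangent at (11, 26): λ = (3·11² + 29)/(2·26) ≡ 20/21. 21⁻¹ ≡ 3 (mod 31), so λ ≡ 20·3 ≡ 29.
  x = λ² - 11 - 11 = 841 - 22 ≡ 13; y = λ·(11 - 13) - 26 ≡ 9. → (13, 9)
3G: (13, 9) + (11, 26). λ = (26 - 9)/(11 - 13) ≡ 17/29 mod 31. 29⁻¹ ≡ 15 (mod 31), so λ ≡ 7.
  x = λ² - 13 - 11 = 49 - 24 ≡ 25; y = λ·(13 - 25) - 9 ≡ 0. → (25, 0)
4G: (25, 0) + (11, 26). λ = (26 - 0)/(11 - 25) ≡ 26/17 mod 31. 17⁻¹ ≡ 11 (mod 31) since 17·11 = 187 ≡ 1, so λ ≡ 7.
  x = λ² - 25 - 11 = 49 - 36 ≡ 13; y = λ·(25 - 13) - 0 ≡ 22. → (13, 22)
4G = (13, 22).
Next 3H:
Repeated addition: build up to 3H.
2H: tangent at (29, 13): λ = (3·29² + 29)/(2·13) ≡ 10/26. 26⁻¹ ≡ 6 (mod 31), so λ ≡ 10·6 ≡ 29.
  x = λ² - 29 - 29 = 841 - 58 ≡ 8; y = λ·(29 - 8) - 13 ≡ 7. → (8, 7)
3H: (8, 7) + (29, 13). λ = (13 - 7)/(29 - 8) ≡ 6/21 mod 31. 21⁻¹ ≡ 3 (mod 31), so λ ≡ 18.
  x = λ² - 8 - 29 = 324 - 37 ≡ 8; y = λ·(8 - 8) - 7 ≡ 24. → (8, 24)
3H = (8, 24).
Finally 4G + 3H:
(13, 22) + (8, 24). λ = (24 - 22)/(8 - 13) ≡ 2/26 mod 31. 26⁻¹ ≡ 6 (mod 31) since 26·6 = 156 ≡ 1, so λ ≡ 12.
  x = λ² - 13 - 8 = 144 - 21 ≡ 30; y = λ·(13 - 30) - 22 ≡ 22. → (30, 22)

(30, 22)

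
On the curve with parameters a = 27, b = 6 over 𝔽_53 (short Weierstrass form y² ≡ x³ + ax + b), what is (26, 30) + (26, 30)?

(18, 32)

tangent at (26, 30): λ = (3·26² + 27)/(2·30) ≡ 41/7. 7⁻¹ ≡ 38 (mod 53), so λ ≡ 41·38 ≡ 21.
  x = λ² - 26 - 26 = 441 - 52 ≡ 18; y = λ·(26 - 18) - 30 ≡ 32. → (18, 32)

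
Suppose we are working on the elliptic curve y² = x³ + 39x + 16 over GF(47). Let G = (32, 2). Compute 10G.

Repeated addition: build up to 10G.
2G: tangent at (32, 2): λ = (3·32² + 39)/(2·2) ≡ 9/4. 4⁻¹ ≡ 12 (mod 47), so λ ≡ 9·12 ≡ 14.
  x = λ² - 32 - 32 = 196 - 64 ≡ 38; y = λ·(32 - 38) - 2 ≡ 8. → (38, 8)
3G: (38, 8) + (32, 2). λ = (2 - 8)/(32 - 38) ≡ 41/41 mod 47. 41⁻¹ ≡ 39 (mod 47), so λ ≡ 1.
  x = λ² - 38 - 32 = 1 - 70 ≡ 25; y = λ·(38 - 25) - 8 ≡ 5. → (25, 5)
4G: (25, 5) + (32, 2). λ = (2 - 5)/(32 - 25) ≡ 44/7 mod 47. 7⁻¹ ≡ 27 (mod 47), so λ ≡ 13.
  x = λ² - 25 - 32 = 169 - 57 ≡ 18; y = λ·(25 - 18) - 5 ≡ 39. → (18, 39)
5G: (18, 39) + (32, 2). λ = (2 - 39)/(32 - 18) ≡ 10/14 mod 47. 14⁻¹ ≡ 37 (mod 47), so λ ≡ 41.
  x = λ² - 18 - 32 = 1681 - 50 ≡ 33; y = λ·(18 - 33) - 39 ≡ 4. → (33, 4)
6G: (33, 4) + (32, 2). λ = (2 - 4)/(32 - 33) ≡ 45/46 mod 47. 46⁻¹ ≡ 46 (mod 47) since 46·46 = 2116 ≡ 1, so λ ≡ 2.
  x = λ² - 33 - 32 = 4 - 65 ≡ 33; y = λ·(33 - 33) - 4 ≡ 43. → (33, 43)
7G: (33, 43) + (32, 2). λ = (2 - 43)/(32 - 33) ≡ 6/46 mod 47. 46⁻¹ ≡ 46 (mod 47), so λ ≡ 41.
  x = λ² - 33 - 32 = 1681 - 65 ≡ 18; y = λ·(33 - 18) - 43 ≡ 8. → (18, 8)
8G: (18, 8) + (32, 2). λ = (2 - 8)/(32 - 18) ≡ 41/14 mod 47. 14⁻¹ ≡ 37 (mod 47), so λ ≡ 13.
  x = λ² - 18 - 32 = 169 - 50 ≡ 25; y = λ·(18 - 25) - 8 ≡ 42. → (25, 42)
9G: (25, 42) + (32, 2). λ = (2 - 42)/(32 - 25) ≡ 7/7 mod 47. 7⁻¹ ≡ 27 (mod 47), so λ ≡ 1.
  x = λ² - 25 - 32 = 1 - 57 ≡ 38; y = λ·(25 - 38) - 42 ≡ 39. → (38, 39)
10G: (38, 39) + (32, 2). λ = (2 - 39)/(32 - 38) ≡ 10/41 mod 47. 41⁻¹ ≡ 39 (mod 47) since 41·39 = 1599 ≡ 1, so λ ≡ 14.
  x = λ² - 38 - 32 = 196 - 70 ≡ 32; y = λ·(38 - 32) - 39 ≡ 45. → (32, 45)

(32, 45)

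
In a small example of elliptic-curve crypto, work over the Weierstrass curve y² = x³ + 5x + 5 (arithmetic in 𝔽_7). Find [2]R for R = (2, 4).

tangent at (2, 4): λ = (3·2² + 5)/(2·4) ≡ 3/1. 1⁻¹ ≡ 1 (mod 7) since 1·1 = 1 ≡ 1, so λ ≡ 3·1 ≡ 3.
  x = λ² - 2 - 2 = 9 - 4 ≡ 5; y = λ·(2 - 5) - 4 ≡ 1. → (5, 1)

(5, 1)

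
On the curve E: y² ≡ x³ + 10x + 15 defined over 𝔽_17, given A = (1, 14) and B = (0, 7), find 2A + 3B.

First 2A:
Repeated addition: build up to 2A.
2A: tangent at (1, 14): λ = (3·1² + 10)/(2·14) ≡ 13/11. 11⁻¹ ≡ 14 (mod 17), so λ ≡ 13·14 ≡ 12.
  x = λ² - 1 - 1 = 144 - 2 ≡ 6; y = λ·(1 - 6) - 14 ≡ 11. → (6, 11)
2A = (6, 11).
Next 3B:
Repeated addition: build up to 3B.
2B: tangent at (0, 7): λ = (3·0² + 10)/(2·7) ≡ 10/14. 14⁻¹ ≡ 11 (mod 17) since 14·11 = 154 ≡ 1, so λ ≡ 10·11 ≡ 8.
  x = λ² - 0 - 0 = 64 - 0 ≡ 13; y = λ·(0 - 13) - 7 ≡ 8. → (13, 8)
3B: (13, 8) + (0, 7). λ = (7 - 8)/(0 - 13) ≡ 16/4 mod 17. 4⁻¹ ≡ 13 (mod 17) since 4·13 = 52 ≡ 1, so λ ≡ 4.
  x = λ² - 13 - 0 = 16 - 13 ≡ 3; y = λ·(13 - 3) - 8 ≡ 15. → (3, 15)
3B = (3, 15).
Finally 2A + 3B:
(6, 11) + (3, 15). λ = (15 - 11)/(3 - 6) ≡ 4/14 mod 17. 14⁻¹ ≡ 11 (mod 17) since 14·11 = 154 ≡ 1, so λ ≡ 10.
  x = λ² - 6 - 3 = 100 - 9 ≡ 6; y = λ·(6 - 6) - 11 ≡ 6. → (6, 6)

(6, 6)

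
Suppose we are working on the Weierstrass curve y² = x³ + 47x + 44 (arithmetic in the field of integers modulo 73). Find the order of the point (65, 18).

2P: tangent at (65, 18): λ = (3·65² + 47)/(2·18) ≡ 20/36. 36⁻¹ ≡ 71 (mod 73) since 36·71 = 2556 ≡ 1, so λ ≡ 20·71 ≡ 33.
  x = λ² - 65 - 65 = 1089 - 130 ≡ 10; y = λ·(65 - 10) - 18 ≡ 45. → (10, 45)
3P: (10, 45) + (65, 18). λ = (18 - 45)/(65 - 10) ≡ 46/55 mod 73. 55⁻¹ ≡ 4 (mod 73), so λ ≡ 38.
  x = λ² - 10 - 65 = 1444 - 75 ≡ 55; y = λ·(10 - 55) - 45 ≡ 70. → (55, 70)
4P: (55, 70) + (65, 18). λ = (18 - 70)/(65 - 55) ≡ 21/10 mod 73. 10⁻¹ ≡ 22 (mod 73) since 10·22 = 220 ≡ 1, so λ ≡ 24.
  x = λ² - 55 - 65 = 576 - 120 ≡ 18; y = λ·(55 - 18) - 70 ≡ 15. → (18, 15)
5P: (18, 15) + (65, 18). λ = (18 - 15)/(65 - 18) ≡ 3/47 mod 73. 47⁻¹ ≡ 14 (mod 73) since 47·14 = 658 ≡ 1, so λ ≡ 42.
  x = λ² - 18 - 65 = 1764 - 83 ≡ 2; y = λ·(18 - 2) - 15 ≡ 0. → (2, 0)
6P: (2, 0) + (65, 18). λ = (18 - 0)/(65 - 2) ≡ 18/63 mod 73. 63⁻¹ ≡ 51 (mod 73), so λ ≡ 42.
  x = λ² - 2 - 65 = 1764 - 67 ≡ 18; y = λ·(2 - 18) - 0 ≡ 58. → (18, 58)
7P: (18, 58) + (65, 18). λ = (18 - 58)/(65 - 18) ≡ 33/47 mod 73. 47⁻¹ ≡ 14 (mod 73) since 47·14 = 658 ≡ 1, so λ ≡ 24.
  x = λ² - 18 - 65 = 576 - 83 ≡ 55; y = λ·(18 - 55) - 58 ≡ 3. → (55, 3)
8P: (55, 3) + (65, 18). λ = (18 - 3)/(65 - 55) ≡ 15/10 mod 73. 10⁻¹ ≡ 22 (mod 73), so λ ≡ 38.
  x = λ² - 55 - 65 = 1444 - 120 ≡ 10; y = λ·(55 - 10) - 3 ≡ 28. → (10, 28)
9P: (10, 28) + (65, 18). λ = (18 - 28)/(65 - 10) ≡ 63/55 mod 73. 55⁻¹ ≡ 4 (mod 73) since 55·4 = 220 ≡ 1, so λ ≡ 33.
  x = λ² - 10 - 65 = 1089 - 75 ≡ 65; y = λ·(10 - 65) - 28 ≡ 55. → (65, 55)
10P: (65, 55) + (65, 18): same x and y₁ ≡ -y₂, so the sum is O.
10P = O, so the order is 10.

10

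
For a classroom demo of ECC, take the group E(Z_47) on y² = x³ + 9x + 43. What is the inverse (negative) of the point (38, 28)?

(38, 19)

-(38, 28) = (38, -28 mod 47) = (38, 19).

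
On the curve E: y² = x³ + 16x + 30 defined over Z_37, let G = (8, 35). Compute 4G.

(0, 20)

Double-and-add on 4 = (100)₂. Start with G = (8, 35) for the leading 1-bit.
double: tangent at (8, 35): λ = (3·8² + 16)/(2·35) ≡ 23/33. 33⁻¹ ≡ 9 (mod 37) since 33·9 = 297 ≡ 1, so λ ≡ 23·9 ≡ 22.
  x = λ² - 8 - 8 = 484 - 16 ≡ 24; y = λ·(8 - 24) - 35 ≡ 20. → (24, 20)
double: tangent at (24, 20): λ = (3·24² + 16)/(2·20) ≡ 5/3. 3⁻¹ ≡ 25 (mod 37), so λ ≡ 5·25 ≡ 14.
  x = λ² - 24 - 24 = 196 - 48 ≡ 0; y = λ·(24 - 0) - 20 ≡ 20. → (0, 20)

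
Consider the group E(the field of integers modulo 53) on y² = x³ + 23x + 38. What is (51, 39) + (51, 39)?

tangent at (51, 39): λ = (3·51² + 23)/(2·39) ≡ 35/25. 25⁻¹ ≡ 17 (mod 53), so λ ≡ 35·17 ≡ 12.
  x = λ² - 51 - 51 = 144 - 102 ≡ 42; y = λ·(51 - 42) - 39 ≡ 16. → (42, 16)

(42, 16)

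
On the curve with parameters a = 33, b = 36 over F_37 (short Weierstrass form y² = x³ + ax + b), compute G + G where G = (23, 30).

tangent at (23, 30): λ = (3·23² + 33)/(2·30) ≡ 29/23. 23⁻¹ ≡ 29 (mod 37), so λ ≡ 29·29 ≡ 27.
  x = λ² - 23 - 23 = 729 - 46 ≡ 17; y = λ·(23 - 17) - 30 ≡ 21. → (17, 21)

(17, 21)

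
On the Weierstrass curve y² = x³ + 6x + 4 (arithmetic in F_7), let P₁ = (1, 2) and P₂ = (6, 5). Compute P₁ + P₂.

(1, 2) + (6, 5). λ = (5 - 2)/(6 - 1) ≡ 3/5 mod 7. 5⁻¹ ≡ 3 (mod 7), so λ ≡ 2.
  x = λ² - 1 - 6 = 4 - 7 ≡ 4; y = λ·(1 - 4) - 2 ≡ 6. → (4, 6)

(4, 6)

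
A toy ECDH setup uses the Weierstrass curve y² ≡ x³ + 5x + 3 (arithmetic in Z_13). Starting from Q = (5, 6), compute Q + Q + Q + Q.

(0, 9)

Repeated addition: build up to 4Q.
2Q: tangent at (5, 6): λ = (3·5² + 5)/(2·6) ≡ 2/12. 12⁻¹ ≡ 12 (mod 13) since 12·12 = 144 ≡ 1, so λ ≡ 2·12 ≡ 11.
  x = λ² - 5 - 5 = 121 - 10 ≡ 7; y = λ·(5 - 7) - 6 ≡ 11. → (7, 11)
3Q: (7, 11) + (5, 6). λ = (6 - 11)/(5 - 7) ≡ 8/11 mod 13. 11⁻¹ ≡ 6 (mod 13) since 11·6 = 66 ≡ 1, so λ ≡ 9.
  x = λ² - 7 - 5 = 81 - 12 ≡ 4; y = λ·(7 - 4) - 11 ≡ 3. → (4, 3)
4Q: (4, 3) + (5, 6). λ = (6 - 3)/(5 - 4) ≡ 3/1 mod 13. 1⁻¹ ≡ 1 (mod 13), so λ ≡ 3.
  x = λ² - 4 - 5 = 9 - 9 ≡ 0; y = λ·(4 - 0) - 3 ≡ 9. → (0, 9)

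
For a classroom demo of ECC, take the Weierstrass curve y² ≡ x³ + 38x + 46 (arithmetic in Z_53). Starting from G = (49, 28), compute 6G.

Repeated addition: build up to 6G.
2G: tangent at (49, 28): λ = (3·49² + 38)/(2·28) ≡ 33/3. 3⁻¹ ≡ 18 (mod 53), so λ ≡ 33·18 ≡ 11.
  x = λ² - 49 - 49 = 121 - 98 ≡ 23; y = λ·(49 - 23) - 28 ≡ 46. → (23, 46)
3G: (23, 46) + (49, 28). λ = (28 - 46)/(49 - 23) ≡ 35/26 mod 53. 26⁻¹ ≡ 51 (mod 53), so λ ≡ 36.
  x = λ² - 23 - 49 = 1296 - 72 ≡ 5; y = λ·(23 - 5) - 46 ≡ 19. → (5, 19)
4G: (5, 19) + (49, 28). λ = (28 - 19)/(49 - 5) ≡ 9/44 mod 53. 44⁻¹ ≡ 47 (mod 53), so λ ≡ 52.
  x = λ² - 5 - 49 = 2704 - 54 ≡ 0; y = λ·(5 - 0) - 19 ≡ 29. → (0, 29)
5G: (0, 29) + (49, 28). λ = (28 - 29)/(49 - 0) ≡ 52/49 mod 53. 49⁻¹ ≡ 13 (mod 53), so λ ≡ 40.
  x = λ² - 0 - 49 = 1600 - 49 ≡ 14; y = λ·(0 - 14) - 29 ≡ 47. → (14, 47)
6G: (14, 47) + (49, 28). λ = (28 - 47)/(49 - 14) ≡ 34/35 mod 53. 35⁻¹ ≡ 50 (mod 53) since 35·50 = 1750 ≡ 1, so λ ≡ 4.
  x = λ² - 14 - 49 = 16 - 63 ≡ 6; y = λ·(14 - 6) - 47 ≡ 38. → (6, 38)

(6, 38)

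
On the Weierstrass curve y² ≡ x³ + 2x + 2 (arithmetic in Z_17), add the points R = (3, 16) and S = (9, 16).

(3, 16) + (9, 16). λ = (16 - 16)/(9 - 3) ≡ 0/6 mod 17. 6⁻¹ ≡ 3 (mod 17), so λ ≡ 0.
  x = λ² - 3 - 9 = 0 - 12 ≡ 5; y = λ·(3 - 5) - 16 ≡ 1. → (5, 1)

(5, 1)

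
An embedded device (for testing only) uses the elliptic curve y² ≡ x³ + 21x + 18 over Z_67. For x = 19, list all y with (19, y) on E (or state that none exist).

x³ + 21x + 18 = 7276 ≡ 40 (mod 67).
Square roots of 40 mod 67: 24 and 43 (since 24² = 576 ≡ 40).

24, 43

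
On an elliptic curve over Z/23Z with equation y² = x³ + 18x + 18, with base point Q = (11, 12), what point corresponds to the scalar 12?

Repeated addition: build up to 12Q.
2Q: tangent at (11, 12): λ = (3·11² + 18)/(2·12) ≡ 13/1. 1⁻¹ ≡ 1 (mod 23) since 1·1 = 1 ≡ 1, so λ ≡ 13·1 ≡ 13.
  x = λ² - 11 - 11 = 169 - 22 ≡ 9; y = λ·(11 - 9) - 12 ≡ 14. → (9, 14)
3Q: (9, 14) + (11, 12). λ = (12 - 14)/(11 - 9) ≡ 21/2 mod 23. 2⁻¹ ≡ 12 (mod 23), so λ ≡ 22.
  x = λ² - 9 - 11 = 484 - 20 ≡ 4; y = λ·(9 - 4) - 14 ≡ 4. → (4, 4)
4Q: (4, 4) + (11, 12). λ = (12 - 4)/(11 - 4) ≡ 8/7 mod 23. 7⁻¹ ≡ 10 (mod 23), so λ ≡ 11.
  x = λ² - 4 - 11 = 121 - 15 ≡ 14; y = λ·(4 - 14) - 4 ≡ 1. → (14, 1)
5Q: (14, 1) + (11, 12). λ = (12 - 1)/(11 - 14) ≡ 11/20 mod 23. 20⁻¹ ≡ 15 (mod 23), so λ ≡ 4.
  x = λ² - 14 - 11 = 16 - 25 ≡ 14; y = λ·(14 - 14) - 1 ≡ 22. → (14, 22)
6Q: (14, 22) + (11, 12). λ = (12 - 22)/(11 - 14) ≡ 13/20 mod 23. 20⁻¹ ≡ 15 (mod 23) since 20·15 = 300 ≡ 1, so λ ≡ 11.
  x = λ² - 14 - 11 = 121 - 25 ≡ 4; y = λ·(14 - 4) - 22 ≡ 19. → (4, 19)
7Q: (4, 19) + (11, 12). λ = (12 - 19)/(11 - 4) ≡ 16/7 mod 23. 7⁻¹ ≡ 10 (mod 23) since 7·10 = 70 ≡ 1, so λ ≡ 22.
  x = λ² - 4 - 11 = 484 - 15 ≡ 9; y = λ·(4 - 9) - 19 ≡ 9. → (9, 9)
8Q: (9, 9) + (11, 12). λ = (12 - 9)/(11 - 9) ≡ 3/2 mod 23. 2⁻¹ ≡ 12 (mod 23) since 2·12 = 24 ≡ 1, so λ ≡ 13.
  x = λ² - 9 - 11 = 169 - 20 ≡ 11; y = λ·(9 - 11) - 9 ≡ 11. → (11, 11)
9Q: (11, 11) + (11, 12): same x and y₁ ≡ -y₂, so the sum is the point at infinity.
10Q: the point at infinity + (11, 12) = (11, 12) (identity).
11Q: tangent at (11, 12): λ = (3·11² + 18)/(2·12) ≡ 13/1. 1⁻¹ ≡ 1 (mod 23) since 1·1 = 1 ≡ 1, so λ ≡ 13·1 ≡ 13.
  x = λ² - 11 - 11 = 169 - 22 ≡ 9; y = λ·(11 - 9) - 12 ≡ 14. → (9, 14)
12Q: (9, 14) + (11, 12). λ = (12 - 14)/(11 - 9) ≡ 21/2 mod 23. 2⁻¹ ≡ 12 (mod 23), so λ ≡ 22.
  x = λ² - 9 - 11 = 484 - 20 ≡ 4; y = λ·(9 - 4) - 14 ≡ 4. → (4, 4)

(4, 4)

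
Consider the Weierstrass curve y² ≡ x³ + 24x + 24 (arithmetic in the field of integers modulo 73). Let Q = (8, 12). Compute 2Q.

(65, 59)

tangent at (8, 12): λ = (3·8² + 24)/(2·12) ≡ 70/24. 24⁻¹ ≡ 70 (mod 73) since 24·70 = 1680 ≡ 1, so λ ≡ 70·70 ≡ 9.
  x = λ² - 8 - 8 = 81 - 16 ≡ 65; y = λ·(8 - 65) - 12 ≡ 59. → (65, 59)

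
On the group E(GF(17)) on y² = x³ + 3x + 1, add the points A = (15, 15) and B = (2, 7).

(15, 15) + (2, 7). λ = (7 - 15)/(2 - 15) ≡ 9/4 mod 17. 4⁻¹ ≡ 13 (mod 17), so λ ≡ 15.
  x = λ² - 15 - 2 = 225 - 17 ≡ 4; y = λ·(15 - 4) - 15 ≡ 14. → (4, 14)

(4, 14)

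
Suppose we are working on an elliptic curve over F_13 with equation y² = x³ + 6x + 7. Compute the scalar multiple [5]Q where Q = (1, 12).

(10, 12)

Repeated addition: build up to 5Q.
2Q: tangent at (1, 12): λ = (3·1² + 6)/(2·12) ≡ 9/11. 11⁻¹ ≡ 6 (mod 13) since 11·6 = 66 ≡ 1, so λ ≡ 9·6 ≡ 2.
  x = λ² - 1 - 1 = 4 - 2 ≡ 2; y = λ·(1 - 2) - 12 ≡ 12. → (2, 12)
3Q: (2, 12) + (1, 12). λ = (12 - 12)/(1 - 2) ≡ 0/12 mod 13. 12⁻¹ ≡ 12 (mod 13), so λ ≡ 0.
  x = λ² - 2 - 1 = 0 - 3 ≡ 10; y = λ·(2 - 10) - 12 ≡ 1. → (10, 1)
4Q: (10, 1) + (1, 12). λ = (12 - 1)/(1 - 10) ≡ 11/4 mod 13. 4⁻¹ ≡ 10 (mod 13) since 4·10 = 40 ≡ 1, so λ ≡ 6.
  x = λ² - 10 - 1 = 36 - 11 ≡ 12; y = λ·(10 - 12) - 1 ≡ 0. → (12, 0)
5Q: (12, 0) + (1, 12). λ = (12 - 0)/(1 - 12) ≡ 12/2 mod 13. 2⁻¹ ≡ 7 (mod 13), so λ ≡ 6.
  x = λ² - 12 - 1 = 36 - 13 ≡ 10; y = λ·(12 - 10) - 0 ≡ 12. → (10, 12)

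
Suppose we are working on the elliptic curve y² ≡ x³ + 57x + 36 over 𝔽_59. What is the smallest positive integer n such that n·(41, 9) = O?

2P: tangent at (41, 9): λ = (3·41² + 57)/(2·9) ≡ 26/18. 18⁻¹ ≡ 23 (mod 59), so λ ≡ 26·23 ≡ 8.
  x = λ² - 41 - 41 = 64 - 82 ≡ 41; y = λ·(41 - 41) - 9 ≡ 50. → (41, 50)
3P: (41, 50) + (41, 9): same x and y₁ ≡ -y₂, so the sum is O.
3P = O, so the order is 3.

3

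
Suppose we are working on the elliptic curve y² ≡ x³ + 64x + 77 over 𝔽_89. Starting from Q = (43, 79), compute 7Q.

(1, 26)

Double-and-add on 7 = (111)₂. Start with Q = (43, 79) for the leading 1-bit.
double: tangent at (43, 79): λ = (3·43² + 64)/(2·79) ≡ 4/69. 69⁻¹ ≡ 40 (mod 89) since 69·40 = 2760 ≡ 1, so λ ≡ 4·40 ≡ 71.
  x = λ² - 43 - 43 = 5041 - 86 ≡ 60; y = λ·(43 - 60) - 79 ≡ 49. → (60, 49)
add Q: (60, 49) + (43, 79). λ = (79 - 49)/(43 - 60) ≡ 30/72 mod 89. 72⁻¹ ≡ 68 (mod 89) since 72·68 = 4896 ≡ 1, so λ ≡ 82.
  x = λ² - 60 - 43 = 6724 - 103 ≡ 35; y = λ·(60 - 35) - 49 ≡ 43. → (35, 43)
double: tangent at (35, 43): λ = (3·35² + 64)/(2·43) ≡ 1/86. 86⁻¹ ≡ 59 (mod 89), so λ ≡ 1·59 ≡ 59.
  x = λ² - 35 - 35 = 3481 - 70 ≡ 29; y = λ·(35 - 29) - 43 ≡ 44. → (29, 44)
add Q: (29, 44) + (43, 79). λ = (79 - 44)/(43 - 29) ≡ 35/14 mod 89. 14⁻¹ ≡ 70 (mod 89) since 14·70 = 980 ≡ 1, so λ ≡ 47.
  x = λ² - 29 - 43 = 2209 - 72 ≡ 1; y = λ·(29 - 1) - 44 ≡ 26. → (1, 26)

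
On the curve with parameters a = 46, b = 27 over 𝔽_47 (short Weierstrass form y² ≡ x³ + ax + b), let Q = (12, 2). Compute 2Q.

tangent at (12, 2): λ = (3·12² + 46)/(2·2) ≡ 8/4. 4⁻¹ ≡ 12 (mod 47) since 4·12 = 48 ≡ 1, so λ ≡ 8·12 ≡ 2.
  x = λ² - 12 - 12 = 4 - 24 ≡ 27; y = λ·(12 - 27) - 2 ≡ 15. → (27, 15)

(27, 15)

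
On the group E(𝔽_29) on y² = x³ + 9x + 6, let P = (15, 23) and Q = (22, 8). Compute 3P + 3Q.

(1, 25)

First 3P:
Repeated addition: build up to 3P.
2P: tangent at (15, 23): λ = (3·15² + 9)/(2·23) ≡ 17/17. 17⁻¹ ≡ 12 (mod 29), so λ ≡ 17·12 ≡ 1.
  x = λ² - 15 - 15 = 1 - 30 ≡ 0; y = λ·(15 - 0) - 23 ≡ 21. → (0, 21)
3P: (0, 21) + (15, 23). λ = (23 - 21)/(15 - 0) ≡ 2/15 mod 29. 15⁻¹ ≡ 2 (mod 29) since 15·2 = 30 ≡ 1, so λ ≡ 4.
  x = λ² - 0 - 15 = 16 - 15 ≡ 1; y = λ·(0 - 1) - 21 ≡ 4. → (1, 4)
3P = (1, 4).
Next 3Q:
Repeated addition: build up to 3Q.
2Q: tangent at (22, 8): λ = (3·22² + 9)/(2·8) ≡ 11/16. 16⁻¹ ≡ 20 (mod 29) since 16·20 = 320 ≡ 1, so λ ≡ 11·20 ≡ 17.
  x = λ² - 22 - 22 = 289 - 44 ≡ 13; y = λ·(22 - 13) - 8 ≡ 0. → (13, 0)
3Q: (13, 0) + (22, 8). λ = (8 - 0)/(22 - 13) ≡ 8/9 mod 29. 9⁻¹ ≡ 13 (mod 29) since 9·13 = 117 ≡ 1, so λ ≡ 17.
  x = λ² - 13 - 22 = 289 - 35 ≡ 22; y = λ·(13 - 22) - 0 ≡ 21. → (22, 21)
3Q = (22, 21).
Finally 3P + 3Q:
(1, 4) + (22, 21). λ = (21 - 4)/(22 - 1) ≡ 17/21 mod 29. 21⁻¹ ≡ 18 (mod 29), so λ ≡ 16.
  x = λ² - 1 - 22 = 256 - 23 ≡ 1; y = λ·(1 - 1) - 4 ≡ 25. → (1, 25)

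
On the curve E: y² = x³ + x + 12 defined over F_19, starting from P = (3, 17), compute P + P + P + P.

Double-and-add on 4 = (100)₂. Start with P = (3, 17) for the leading 1-bit.
double: tangent at (3, 17): λ = (3·3² + 1)/(2·17) ≡ 9/15. 15⁻¹ ≡ 14 (mod 19) since 15·14 = 210 ≡ 1, so λ ≡ 9·14 ≡ 12.
  x = λ² - 3 - 3 = 144 - 6 ≡ 5; y = λ·(3 - 5) - 17 ≡ 16. → (5, 16)
double: tangent at (5, 16): λ = (3·5² + 1)/(2·16) ≡ 0/13. 13⁻¹ ≡ 3 (mod 19), so λ ≡ 0·3 ≡ 0.
  x = λ² - 5 - 5 = 0 - 10 ≡ 9; y = λ·(5 - 9) - 16 ≡ 3. → (9, 3)

(9, 3)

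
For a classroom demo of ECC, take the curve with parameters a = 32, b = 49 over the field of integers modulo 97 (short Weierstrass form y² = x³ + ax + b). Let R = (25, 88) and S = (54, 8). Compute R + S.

(25, 88) + (54, 8). λ = (8 - 88)/(54 - 25) ≡ 17/29 mod 97. 29⁻¹ ≡ 87 (mod 97), so λ ≡ 24.
  x = λ² - 25 - 54 = 576 - 79 ≡ 12; y = λ·(25 - 12) - 88 ≡ 30. → (12, 30)

(12, 30)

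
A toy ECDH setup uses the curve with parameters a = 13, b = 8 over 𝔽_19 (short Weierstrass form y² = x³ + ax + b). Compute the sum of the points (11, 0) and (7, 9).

(12, 7)

(11, 0) + (7, 9). λ = (9 - 0)/(7 - 11) ≡ 9/15 mod 19. 15⁻¹ ≡ 14 (mod 19) since 15·14 = 210 ≡ 1, so λ ≡ 12.
  x = λ² - 11 - 7 = 144 - 18 ≡ 12; y = λ·(11 - 12) - 0 ≡ 7. → (12, 7)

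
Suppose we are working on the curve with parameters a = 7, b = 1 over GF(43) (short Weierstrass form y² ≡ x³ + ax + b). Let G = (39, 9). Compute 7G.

Repeated addition: build up to 7G.
2G: tangent at (39, 9): λ = (3·39² + 7)/(2·9) ≡ 12/18. 18⁻¹ ≡ 12 (mod 43) since 18·12 = 216 ≡ 1, so λ ≡ 12·12 ≡ 15.
  x = λ² - 39 - 39 = 225 - 78 ≡ 18; y = λ·(39 - 18) - 9 ≡ 5. → (18, 5)
3G: (18, 5) + (39, 9). λ = (9 - 5)/(39 - 18) ≡ 4/21 mod 43. 21⁻¹ ≡ 41 (mod 43) since 21·41 = 861 ≡ 1, so λ ≡ 35.
  x = λ² - 18 - 39 = 1225 - 57 ≡ 7; y = λ·(18 - 7) - 5 ≡ 36. → (7, 36)
4G: (7, 36) + (39, 9). λ = (9 - 36)/(39 - 7) ≡ 16/32 mod 43. 32⁻¹ ≡ 39 (mod 43) since 32·39 = 1248 ≡ 1, so λ ≡ 22.
  x = λ² - 7 - 39 = 484 - 46 ≡ 8; y = λ·(7 - 8) - 36 ≡ 28. → (8, 28)
5G: (8, 28) + (39, 9). λ = (9 - 28)/(39 - 8) ≡ 24/31 mod 43. 31⁻¹ ≡ 25 (mod 43), so λ ≡ 41.
  x = λ² - 8 - 39 = 1681 - 47 ≡ 0; y = λ·(8 - 0) - 28 ≡ 42. → (0, 42)
6G: (0, 42) + (39, 9). λ = (9 - 42)/(39 - 0) ≡ 10/39 mod 43. 39⁻¹ ≡ 32 (mod 43), so λ ≡ 19.
  x = λ² - 0 - 39 = 361 - 39 ≡ 21; y = λ·(0 - 21) - 42 ≡ 32. → (21, 32)
7G: (21, 32) + (39, 9). λ = (9 - 32)/(39 - 21) ≡ 20/18 mod 43. 18⁻¹ ≡ 12 (mod 43), so λ ≡ 25.
  x = λ² - 21 - 39 = 625 - 60 ≡ 6; y = λ·(21 - 6) - 32 ≡ 42. → (6, 42)

(6, 42)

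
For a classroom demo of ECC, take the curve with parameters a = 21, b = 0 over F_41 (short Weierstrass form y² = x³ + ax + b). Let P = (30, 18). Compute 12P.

(36, 4)

Double-and-add on 12 = (1100)₂. Start with P = (30, 18) for the leading 1-bit.
double: tangent at (30, 18): λ = (3·30² + 21)/(2·18) ≡ 15/36. 36⁻¹ ≡ 8 (mod 41) since 36·8 = 288 ≡ 1, so λ ≡ 15·8 ≡ 38.
  x = λ² - 30 - 30 = 1444 - 60 ≡ 31; y = λ·(30 - 31) - 18 ≡ 26. → (31, 26)
add P: (31, 26) + (30, 18). λ = (18 - 26)/(30 - 31) ≡ 33/40 mod 41. 40⁻¹ ≡ 40 (mod 41), so λ ≡ 8.
  x = λ² - 31 - 30 = 64 - 61 ≡ 3; y = λ·(31 - 3) - 26 ≡ 34. → (3, 34)
double: tangent at (3, 34): λ = (3·3² + 21)/(2·34) ≡ 7/27. 27⁻¹ ≡ 38 (mod 41), so λ ≡ 7·38 ≡ 20.
  x = λ² - 3 - 3 = 400 - 6 ≡ 25; y = λ·(3 - 25) - 34 ≡ 18. → (25, 18)
double: tangent at (25, 18): λ = (3·25² + 21)/(2·18) ≡ 10/36. 36⁻¹ ≡ 8 (mod 41) since 36·8 = 288 ≡ 1, so λ ≡ 10·8 ≡ 39.
  x = λ² - 25 - 25 = 1521 - 50 ≡ 36; y = λ·(25 - 36) - 18 ≡ 4. → (36, 4)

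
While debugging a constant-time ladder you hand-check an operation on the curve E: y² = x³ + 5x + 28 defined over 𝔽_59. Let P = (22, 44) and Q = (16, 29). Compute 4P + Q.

(8, 52)

First 4P:
Double-and-add on 4 = (100)₂. Start with P = (22, 44) for the leading 1-bit.
double: tangent at (22, 44): λ = (3·22² + 5)/(2·44) ≡ 41/29. 29⁻¹ ≡ 57 (mod 59) since 29·57 = 1653 ≡ 1, so λ ≡ 41·57 ≡ 36.
  x = λ² - 22 - 22 = 1296 - 44 ≡ 13; y = λ·(22 - 13) - 44 ≡ 44. → (13, 44)
double: tangent at (13, 44): λ = (3·13² + 5)/(2·44) ≡ 40/29. 29⁻¹ ≡ 57 (mod 59) since 29·57 = 1653 ≡ 1, so λ ≡ 40·57 ≡ 38.
  x = λ² - 13 - 13 = 1444 - 26 ≡ 2; y = λ·(13 - 2) - 44 ≡ 20. → (2, 20)
4P = (2, 20).
Finally 4P + Q:
(2, 20) + (16, 29). λ = (29 - 20)/(16 - 2) ≡ 9/14 mod 59. 14⁻¹ ≡ 38 (mod 59) since 14·38 = 532 ≡ 1, so λ ≡ 47.
  x = λ² - 2 - 16 = 2209 - 18 ≡ 8; y = λ·(2 - 8) - 20 ≡ 52. → (8, 52)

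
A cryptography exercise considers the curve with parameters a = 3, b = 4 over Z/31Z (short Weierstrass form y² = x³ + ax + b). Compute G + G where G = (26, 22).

(15, 13)

tangent at (26, 22): λ = (3·26² + 3)/(2·22) ≡ 16/13. 13⁻¹ ≡ 12 (mod 31), so λ ≡ 16·12 ≡ 6.
  x = λ² - 26 - 26 = 36 - 52 ≡ 15; y = λ·(26 - 15) - 22 ≡ 13. → (15, 13)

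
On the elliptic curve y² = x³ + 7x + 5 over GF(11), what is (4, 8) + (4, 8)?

(3, 3)

tangent at (4, 8): λ = (3·4² + 7)/(2·8) ≡ 0/5. 5⁻¹ ≡ 9 (mod 11), so λ ≡ 0·9 ≡ 0.
  x = λ² - 4 - 4 = 0 - 8 ≡ 3; y = λ·(4 - 3) - 8 ≡ 3. → (3, 3)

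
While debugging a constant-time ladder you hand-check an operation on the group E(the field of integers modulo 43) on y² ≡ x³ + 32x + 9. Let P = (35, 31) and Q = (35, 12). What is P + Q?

The two points share x = 35 and their y-coordinates satisfy 31 + 12 ≡ 0 (mod 43), so they are inverses. Their sum is O.

O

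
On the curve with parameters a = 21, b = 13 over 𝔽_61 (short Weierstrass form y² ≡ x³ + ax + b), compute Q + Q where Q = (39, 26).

tangent at (39, 26): λ = (3·39² + 21)/(2·26) ≡ 9/52. 52⁻¹ ≡ 27 (mod 61), so λ ≡ 9·27 ≡ 60.
  x = λ² - 39 - 39 = 3600 - 78 ≡ 45; y = λ·(39 - 45) - 26 ≡ 41. → (45, 41)

(45, 41)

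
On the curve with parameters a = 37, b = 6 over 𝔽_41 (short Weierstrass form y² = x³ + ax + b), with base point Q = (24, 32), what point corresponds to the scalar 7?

(33, 10)

Repeated addition: build up to 7Q.
2Q: tangent at (24, 32): λ = (3·24² + 37)/(2·32) ≡ 2/23. 23⁻¹ ≡ 25 (mod 41) since 23·25 = 575 ≡ 1, so λ ≡ 2·25 ≡ 9.
  x = λ² - 24 - 24 = 81 - 48 ≡ 33; y = λ·(24 - 33) - 32 ≡ 10. → (33, 10)
3Q: (33, 10) + (24, 32). λ = (32 - 10)/(24 - 33) ≡ 22/32 mod 41. 32⁻¹ ≡ 9 (mod 41) since 32·9 = 288 ≡ 1, so λ ≡ 34.
  x = λ² - 33 - 24 = 1156 - 57 ≡ 33; y = λ·(33 - 33) - 10 ≡ 31. → (33, 31)
4Q: (33, 31) + (24, 32). λ = (32 - 31)/(24 - 33) ≡ 1/32 mod 41. 32⁻¹ ≡ 9 (mod 41), so λ ≡ 9.
  x = λ² - 33 - 24 = 81 - 57 ≡ 24; y = λ·(33 - 24) - 31 ≡ 9. → (24, 9)
5Q: (24, 9) + (24, 32): same x and y₁ ≡ -y₂, so the sum is the point at infinity.
6Q: the point at infinity + (24, 32) = (24, 32) (identity).
7Q: tangent at (24, 32): λ = (3·24² + 37)/(2·32) ≡ 2/23. 23⁻¹ ≡ 25 (mod 41), so λ ≡ 2·25 ≡ 9.
  x = λ² - 24 - 24 = 81 - 48 ≡ 33; y = λ·(24 - 33) - 32 ≡ 10. → (33, 10)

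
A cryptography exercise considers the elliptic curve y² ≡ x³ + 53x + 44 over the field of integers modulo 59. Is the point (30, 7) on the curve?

y² = 7² ≡ 49; x³ + 53x + 44 = 28634 ≡ 19 (mod 59). 49 ≠ 19.

no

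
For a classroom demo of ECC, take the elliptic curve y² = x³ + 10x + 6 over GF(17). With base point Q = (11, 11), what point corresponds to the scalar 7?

(11, 6)

Repeated addition: build up to 7Q.
2Q: tangent at (11, 11): λ = (3·11² + 10)/(2·11) ≡ 16/5. 5⁻¹ ≡ 7 (mod 17) since 5·7 = 35 ≡ 1, so λ ≡ 16·7 ≡ 10.
  x = λ² - 11 - 11 = 100 - 22 ≡ 10; y = λ·(11 - 10) - 11 ≡ 16. → (10, 16)
3Q: (10, 16) + (11, 11). λ = (11 - 16)/(11 - 10) ≡ 12/1 mod 17. 1⁻¹ ≡ 1 (mod 17), so λ ≡ 12.
  x = λ² - 10 - 11 = 144 - 21 ≡ 4; y = λ·(10 - 4) - 16 ≡ 5. → (4, 5)
4Q: (4, 5) + (11, 11). λ = (11 - 5)/(11 - 4) ≡ 6/7 mod 17. 7⁻¹ ≡ 5 (mod 17), so λ ≡ 13.
  x = λ² - 4 - 11 = 169 - 15 ≡ 1; y = λ·(4 - 1) - 5 ≡ 0. → (1, 0)
5Q: (1, 0) + (11, 11). λ = (11 - 0)/(11 - 1) ≡ 11/10 mod 17. 10⁻¹ ≡ 12 (mod 17) since 10·12 = 120 ≡ 1, so λ ≡ 13.
  x = λ² - 1 - 11 = 169 - 12 ≡ 4; y = λ·(1 - 4) - 0 ≡ 12. → (4, 12)
6Q: (4, 12) + (11, 11). λ = (11 - 12)/(11 - 4) ≡ 16/7 mod 17. 7⁻¹ ≡ 5 (mod 17) since 7·5 = 35 ≡ 1, so λ ≡ 12.
  x = λ² - 4 - 11 = 144 - 15 ≡ 10; y = λ·(4 - 10) - 12 ≡ 1. → (10, 1)
7Q: (10, 1) + (11, 11). λ = (11 - 1)/(11 - 10) ≡ 10/1 mod 17. 1⁻¹ ≡ 1 (mod 17) since 1·1 = 1 ≡ 1, so λ ≡ 10.
  x = λ² - 10 - 11 = 100 - 21 ≡ 11; y = λ·(10 - 11) - 1 ≡ 6. → (11, 6)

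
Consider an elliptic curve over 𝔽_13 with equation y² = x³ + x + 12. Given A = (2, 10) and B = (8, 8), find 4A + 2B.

(9, 3)

First 4A:
Repeated addition: build up to 4A.
2A: tangent at (2, 10): λ = (3·2² + 1)/(2·10) ≡ 0/7. 7⁻¹ ≡ 2 (mod 13), so λ ≡ 0·2 ≡ 0.
  x = λ² - 2 - 2 = 0 - 4 ≡ 9; y = λ·(2 - 9) - 10 ≡ 3. → (9, 3)
3A: (9, 3) + (2, 10). λ = (10 - 3)/(2 - 9) ≡ 7/6 mod 13. 6⁻¹ ≡ 11 (mod 13), so λ ≡ 12.
  x = λ² - 9 - 2 = 144 - 11 ≡ 3; y = λ·(9 - 3) - 3 ≡ 4. → (3, 4)
4A: (3, 4) + (2, 10). λ = (10 - 4)/(2 - 3) ≡ 6/12 mod 13. 12⁻¹ ≡ 12 (mod 13), so λ ≡ 7.
  x = λ² - 3 - 2 = 49 - 5 ≡ 5; y = λ·(3 - 5) - 4 ≡ 8. → (5, 8)
4A = (5, 8).
Next 2B:
Repeated addition: build up to 2B.
2B: tangent at (8, 8): λ = (3·8² + 1)/(2·8) ≡ 11/3. 3⁻¹ ≡ 9 (mod 13) since 3·9 = 27 ≡ 1, so λ ≡ 11·9 ≡ 8.
  x = λ² - 8 - 8 = 64 - 16 ≡ 9; y = λ·(8 - 9) - 8 ≡ 10. → (9, 10)
2B = (9, 10).
Finally 4A + 2B:
(5, 8) + (9, 10). λ = (10 - 8)/(9 - 5) ≡ 2/4 mod 13. 4⁻¹ ≡ 10 (mod 13) since 4·10 = 40 ≡ 1, so λ ≡ 7.
  x = λ² - 5 - 9 = 49 - 14 ≡ 9; y = λ·(5 - 9) - 8 ≡ 3. → (9, 3)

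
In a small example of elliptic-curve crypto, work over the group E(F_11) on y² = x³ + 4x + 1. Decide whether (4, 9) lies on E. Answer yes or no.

yes

y² = 9² ≡ 4; x³ + 4x + 1 = 81 ≡ 4 (mod 11). 4 = 4.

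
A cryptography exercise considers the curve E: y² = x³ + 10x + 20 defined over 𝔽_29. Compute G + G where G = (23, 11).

(18, 0)

tangent at (23, 11): λ = (3·23² + 10)/(2·11) ≡ 2/22. 22⁻¹ ≡ 4 (mod 29), so λ ≡ 2·4 ≡ 8.
  x = λ² - 23 - 23 = 64 - 46 ≡ 18; y = λ·(23 - 18) - 11 ≡ 0. → (18, 0)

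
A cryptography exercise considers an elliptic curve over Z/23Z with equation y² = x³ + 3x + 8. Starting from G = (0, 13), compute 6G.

(6, 14)

Double-and-add on 6 = (110)₂. Start with G = (0, 13) for the leading 1-bit.
double: tangent at (0, 13): λ = (3·0² + 3)/(2·13) ≡ 3/3. 3⁻¹ ≡ 8 (mod 23), so λ ≡ 3·8 ≡ 1.
  x = λ² - 0 - 0 = 1 - 0 ≡ 1; y = λ·(0 - 1) - 13 ≡ 9. → (1, 9)
add G: (1, 9) + (0, 13). λ = (13 - 9)/(0 - 1) ≡ 4/22 mod 23. 22⁻¹ ≡ 22 (mod 23), so λ ≡ 19.
  x = λ² - 1 - 0 = 361 - 1 ≡ 15; y = λ·(1 - 15) - 9 ≡ 1. → (15, 1)
double: tangent at (15, 1): λ = (3·15² + 3)/(2·1) ≡ 11/2. 2⁻¹ ≡ 12 (mod 23) since 2·12 = 24 ≡ 1, so λ ≡ 11·12 ≡ 17.
  x = λ² - 15 - 15 = 289 - 30 ≡ 6; y = λ·(15 - 6) - 1 ≡ 14. → (6, 14)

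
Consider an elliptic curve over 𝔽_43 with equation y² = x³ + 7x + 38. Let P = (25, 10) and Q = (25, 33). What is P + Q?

O

The two points share x = 25 and their y-coordinates satisfy 10 + 33 ≡ 0 (mod 43), so they are inverses. Their sum is O.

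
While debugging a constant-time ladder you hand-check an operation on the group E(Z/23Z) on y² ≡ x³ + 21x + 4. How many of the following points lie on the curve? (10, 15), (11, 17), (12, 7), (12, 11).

2

(10, 15): 15² ≡ 18, rhs ≡ 18 → on.
(11, 17): 17² ≡ 13, rhs ≡ 2 → off.
(12, 7): 7² ≡ 3, rhs ≡ 6 → off.
(12, 11): 11² ≡ 6, rhs ≡ 6 → on.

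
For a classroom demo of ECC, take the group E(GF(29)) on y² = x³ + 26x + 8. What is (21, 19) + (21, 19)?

(22, 18)

tangent at (21, 19): λ = (3·21² + 26)/(2·19) ≡ 15/9. 9⁻¹ ≡ 13 (mod 29) since 9·13 = 117 ≡ 1, so λ ≡ 15·13 ≡ 21.
  x = λ² - 21 - 21 = 441 - 42 ≡ 22; y = λ·(21 - 22) - 19 ≡ 18. → (22, 18)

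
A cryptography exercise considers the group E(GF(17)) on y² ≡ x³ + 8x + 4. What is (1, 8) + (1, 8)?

tangent at (1, 8): λ = (3·1² + 8)/(2·8) ≡ 11/16. 16⁻¹ ≡ 16 (mod 17) since 16·16 = 256 ≡ 1, so λ ≡ 11·16 ≡ 6.
  x = λ² - 1 - 1 = 36 - 2 ≡ 0; y = λ·(1 - 0) - 8 ≡ 15. → (0, 15)

(0, 15)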